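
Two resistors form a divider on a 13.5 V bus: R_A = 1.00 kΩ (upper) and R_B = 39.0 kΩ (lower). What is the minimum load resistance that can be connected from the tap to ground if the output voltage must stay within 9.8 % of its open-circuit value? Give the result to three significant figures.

R_L(min) ≈ 8.97 kΩ

Output resistance R_th = R_A‖R_B = (1000 × 39000)/40000 = 975.0 Ω.
The fractional drop is R_th/(R_th + R_L); requiring this ≤ 0.0980 gives R_L ≥ R_th(1/0.0980 − 1) = 975.0 × 9.204 = 8.97 kΩ.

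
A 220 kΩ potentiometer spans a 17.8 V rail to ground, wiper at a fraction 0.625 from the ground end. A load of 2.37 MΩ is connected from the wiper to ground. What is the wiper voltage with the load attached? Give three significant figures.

The wiper splits the pot into (1−α)R = 82.50 kΩ above and αR = 137.5 kΩ below.
Lower section ‖ load = 130.0 kΩ.
V_wiper = 17.8 × 130.0/(82.50 + 130.0) = 10.9 V.

V ≈ 10.9 V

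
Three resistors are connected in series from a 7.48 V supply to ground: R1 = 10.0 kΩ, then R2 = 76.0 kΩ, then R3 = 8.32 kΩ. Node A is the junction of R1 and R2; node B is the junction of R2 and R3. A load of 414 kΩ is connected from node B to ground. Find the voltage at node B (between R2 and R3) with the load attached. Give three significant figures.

V ≈ 0.648 V

At node B, R3 is in parallel with the load: R3‖R_L = 8.156 kΩ.
Below node A the resistance is R2 + (R3‖R_L) = 84.16 kΩ, so V_A = 7.48 × 84.16/94.16 = 6.686 V.
Then V_B = V_A × (R3‖R_L)/(R2 + R3‖R_L) = 6.686 × 8.156/84.16 = 0.648 V.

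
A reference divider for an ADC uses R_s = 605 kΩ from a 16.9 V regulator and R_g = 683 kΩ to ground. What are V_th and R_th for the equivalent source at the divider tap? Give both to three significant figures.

V_th = 8.96 V, R_th = 321 kΩ

V_th is the open-circuit tap voltage: 16.9 × 683/(605 + 683) = 8.96 V.
With the supply zeroed, R_s and R_g appear in parallel from the tap: R_th = R_s‖R_g = (605 × 683)/1288 = 321 kΩ.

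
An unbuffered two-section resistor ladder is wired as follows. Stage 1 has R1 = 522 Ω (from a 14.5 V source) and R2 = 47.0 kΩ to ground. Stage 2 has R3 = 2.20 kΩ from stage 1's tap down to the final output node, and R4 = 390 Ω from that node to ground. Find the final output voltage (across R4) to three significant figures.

V_out ≈ 1.80 V

Stage 2 presents R3+R4 = 2590 Ω as a load on stage 1's tap.
Stage 1's lower leg becomes R2‖(R3+R4) = 2455 Ω, so V_mid = 14.5 × 2455/2977 = 11.96 V.
Stage 2 is itself unloaded: V_out = V_mid × R4/(R3+R4) = 11.96 × 390/2590 = 1.80 V.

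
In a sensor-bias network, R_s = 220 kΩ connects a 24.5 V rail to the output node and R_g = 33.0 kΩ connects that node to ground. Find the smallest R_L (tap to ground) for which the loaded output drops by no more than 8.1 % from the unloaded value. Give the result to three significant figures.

Output resistance R_th = R_s‖R_g = (220 × 33.0)/253.0 = 28.70 kΩ.
The fractional drop is R_th/(R_th + R_L); requiring this ≤ 0.0810 gives R_L ≥ R_th(1/0.0810 − 1) = 28.70 × 11.35 = 326 kΩ.

R_L(min) ≈ 326 kΩ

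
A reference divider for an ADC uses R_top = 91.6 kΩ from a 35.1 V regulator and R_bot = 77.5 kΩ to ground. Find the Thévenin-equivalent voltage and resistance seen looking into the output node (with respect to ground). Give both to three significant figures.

V_th = 16.1 V, R_th = 42.0 kΩ

V_th is the open-circuit tap voltage: 35.1 × 77.5/(91.6 + 77.5) = 16.1 V.
With the supply zeroed, R_top and R_bot appear in parallel from the tap: R_th = R_top‖R_bot = (91.6 × 77.5)/169.1 = 42.0 kΩ.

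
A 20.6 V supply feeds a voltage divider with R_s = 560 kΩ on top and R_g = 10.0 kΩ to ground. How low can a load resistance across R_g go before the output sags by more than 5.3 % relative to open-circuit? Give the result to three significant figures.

R_L(min) ≈ 176 kΩ

Output resistance R_th = R_s‖R_g = (560 × 10.0)/570.0 = 9.825 kΩ.
The fractional drop is R_th/(R_th + R_L); requiring this ≤ 0.0530 gives R_L ≥ R_th(1/0.0530 − 1) = 9.825 × 17.87 = 176 kΩ.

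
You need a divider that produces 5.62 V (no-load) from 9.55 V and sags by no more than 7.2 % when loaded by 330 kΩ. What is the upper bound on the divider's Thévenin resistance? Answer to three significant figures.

R_th ≤ 25.6 kΩ

Loading drop = R_th/(R_th + R_L) ≤ 0.0720, so R_th ≤ R_L · ε/(1−ε) = 330 kΩ × 0.0720/0.9280 = 25.6 kΩ.
(Any R1, R2 with R2/(R1+R2) = 0.588 and R1‖R2 ≤ 25.6 kΩ will meet the spec.)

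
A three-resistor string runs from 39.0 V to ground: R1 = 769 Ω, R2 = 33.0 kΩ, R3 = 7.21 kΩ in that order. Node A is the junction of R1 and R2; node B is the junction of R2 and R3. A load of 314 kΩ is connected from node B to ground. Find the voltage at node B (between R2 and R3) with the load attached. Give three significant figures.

At node B, R3 is in parallel with the load: R3‖R_L = 7048 Ω.
Below node A the resistance is R2 + (R3‖R_L) = 40050 Ω, so V_A = 39.0 × 40050/40820 = 38.27 V.
Then V_B = V_A × (R3‖R_L)/(R2 + R3‖R_L) = 38.27 × 7048/40050 = 6.73 V.

V ≈ 6.73 V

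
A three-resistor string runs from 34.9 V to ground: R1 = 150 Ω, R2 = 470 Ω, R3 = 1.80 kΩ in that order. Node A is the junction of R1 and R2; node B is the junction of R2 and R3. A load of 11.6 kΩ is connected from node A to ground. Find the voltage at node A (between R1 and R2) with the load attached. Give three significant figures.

V ≈ 32.3 V

Below node A the series string R2+R3 = 2270 Ω sits in parallel with the 11600 Ω load: 1898 Ω.
V_A = 34.9 × 1898/(150 + 1898) = 32.3 V.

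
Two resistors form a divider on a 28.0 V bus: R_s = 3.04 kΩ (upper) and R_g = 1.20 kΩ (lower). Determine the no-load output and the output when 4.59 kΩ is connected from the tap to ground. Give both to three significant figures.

Open-circuit: V = 28.0 × 1.20/(3.04 + 1.20) = 7.92 V.
With the load, R_g becomes R_g‖R_L = 0.9513 kΩ, so V = 28.0 × 0.9513/3.991 = 6.67 V.

Unloaded: 7.92 V; loaded: 6.67 V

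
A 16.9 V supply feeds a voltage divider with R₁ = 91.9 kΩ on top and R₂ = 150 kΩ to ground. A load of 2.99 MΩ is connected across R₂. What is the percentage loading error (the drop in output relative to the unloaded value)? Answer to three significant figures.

1.87 %

The divider's output (Thévenin) resistance is R₁‖R₂ = 56.99 kΩ.
Fractional drop under load = R_th/(R_th + R_L) = 56.99 / (56.99 + 2990) = 0.01870.
So the output falls by 1.87 %.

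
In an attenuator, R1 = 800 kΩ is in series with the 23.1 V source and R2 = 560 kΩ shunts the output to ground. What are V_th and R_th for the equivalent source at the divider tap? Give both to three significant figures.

V_th is the open-circuit tap voltage: 23.1 × 560/(800 + 560) = 9.51 V.
With the supply zeroed, R1 and R2 appear in parallel from the tap: R_th = R1‖R2 = (800 × 560)/1360 = 329 kΩ.

V_th = 9.51 V, R_th = 329 kΩ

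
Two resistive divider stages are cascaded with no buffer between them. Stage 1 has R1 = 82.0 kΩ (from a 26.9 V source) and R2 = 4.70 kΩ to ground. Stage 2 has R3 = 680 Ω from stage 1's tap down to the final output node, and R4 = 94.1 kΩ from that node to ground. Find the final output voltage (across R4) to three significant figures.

Stage 2 presents R3+R4 = 94780 Ω as a load on stage 1's tap.
Stage 1's lower leg becomes R2‖(R3+R4) = 4478 Ω, so V_mid = 26.9 × 4478/86480 = 1.393 V.
Stage 2 is itself unloaded: V_out = V_mid × R4/(R3+R4) = 1.393 × 94100/94780 = 1.38 V.

V_out ≈ 1.38 V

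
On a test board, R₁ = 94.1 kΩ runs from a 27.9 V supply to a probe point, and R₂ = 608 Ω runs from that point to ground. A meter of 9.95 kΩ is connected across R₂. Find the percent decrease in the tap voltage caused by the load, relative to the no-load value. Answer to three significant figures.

The divider's output (Thévenin) resistance is R₁‖R₂ = 604.1 Ω.
Fractional drop under load = R_th/(R_th + R_L) = 604.1 / (604.1 + 9950) = 0.05724.
So the output falls by 5.72 %.

5.72 %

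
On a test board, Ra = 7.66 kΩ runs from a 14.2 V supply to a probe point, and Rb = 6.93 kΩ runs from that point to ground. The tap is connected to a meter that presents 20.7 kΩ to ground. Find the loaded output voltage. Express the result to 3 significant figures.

V_out ≈ 5.74 V

The load sits in parallel with Rb: Rb‖R_L = (6.93 × 20.7) / (6.93 + 20.7) = 5.192 kΩ.
V_out = 14.2 × 5.192 / (7.66 + 5.192) = 14.2 × 5.192/12.85 = 5.74 V.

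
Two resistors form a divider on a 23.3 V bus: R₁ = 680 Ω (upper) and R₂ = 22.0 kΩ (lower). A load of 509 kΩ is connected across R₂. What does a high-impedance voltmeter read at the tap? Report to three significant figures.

The load sits in parallel with R₂: R₂‖R_L = (22000 × 509000) / (22000 + 509000) = 21090 Ω.
V_out = 23.3 × 21090 / (680 + 21090) = 23.3 × 21090/21770 = 22.6 V.

V_out ≈ 22.6 V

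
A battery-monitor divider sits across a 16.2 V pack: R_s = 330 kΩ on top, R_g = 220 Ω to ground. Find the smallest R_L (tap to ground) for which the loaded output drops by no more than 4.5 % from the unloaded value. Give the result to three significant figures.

Output resistance R_th = R_s‖R_g = (330000 × 220)/330200 = 219.9 Ω.
The fractional drop is R_th/(R_th + R_L); requiring this ≤ 0.0450 gives R_L ≥ R_th(1/0.0450 − 1) = 219.9 × 21.22 = 4.67 kΩ.

R_L(min) ≈ 4.67 kΩ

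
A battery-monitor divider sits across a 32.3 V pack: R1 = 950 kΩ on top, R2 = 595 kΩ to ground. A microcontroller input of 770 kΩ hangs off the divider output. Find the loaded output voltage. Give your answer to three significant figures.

The load sits in parallel with R2: R2‖R_L = (595 × 770) / (595 + 770) = 335.6 kΩ.
V_out = 32.3 × 335.6 / (950 + 335.6) = 32.3 × 335.6/1286 = 8.43 V.
(Unloaded it would have been 12.4 V.)

V_out ≈ 8.43 V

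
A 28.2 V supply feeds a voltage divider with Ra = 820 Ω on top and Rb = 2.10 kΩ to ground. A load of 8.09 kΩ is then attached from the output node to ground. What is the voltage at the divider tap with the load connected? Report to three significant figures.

V_out ≈ 18.9 V

The load sits in parallel with Rb: Rb‖R_L = (2100 × 8090) / (2100 + 8090) = 1667 Ω.
V_out = 28.2 × 1667 / (820 + 1667) = 28.2 × 1667/2487 = 18.9 V.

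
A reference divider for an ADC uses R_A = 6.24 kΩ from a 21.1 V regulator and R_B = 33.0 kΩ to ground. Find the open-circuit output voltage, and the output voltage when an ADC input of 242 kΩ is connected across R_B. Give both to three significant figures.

Unloaded: 17.7 V; loaded: 17.4 V

Open-circuit: V = 21.1 × 33.0/(6.24 + 33.0) = 17.7 V.
With the load, R_B becomes R_B‖R_L = 29.04 kΩ, so V = 21.1 × 29.04/35.28 = 17.4 V.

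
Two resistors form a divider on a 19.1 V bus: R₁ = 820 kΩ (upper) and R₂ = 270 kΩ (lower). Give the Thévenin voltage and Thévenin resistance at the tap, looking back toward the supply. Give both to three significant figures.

V_th is the open-circuit tap voltage: 19.1 × 270/(820 + 270) = 4.73 V.
With the supply zeroed, R₁ and R₂ appear in parallel from the tap: R_th = R₁‖R₂ = (820 × 270)/1090 = 203 kΩ.

V_th = 4.73 V, R_th = 203 kΩ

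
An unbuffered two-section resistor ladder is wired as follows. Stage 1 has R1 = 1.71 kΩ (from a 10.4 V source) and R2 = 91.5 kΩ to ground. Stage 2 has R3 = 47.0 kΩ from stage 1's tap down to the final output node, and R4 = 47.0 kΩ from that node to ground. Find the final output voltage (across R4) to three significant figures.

V_out ≈ 5.02 V

Stage 2 presents R3+R4 = 94.00 kΩ as a load on stage 1's tap.
Stage 1's lower leg becomes R2‖(R3+R4) = 46.37 kΩ, so V_mid = 10.4 × 46.37/48.08 = 10.03 V.
Stage 2 is itself unloaded: V_out = V_mid × R4/(R3+R4) = 10.03 × 47.0/94.00 = 5.02 V.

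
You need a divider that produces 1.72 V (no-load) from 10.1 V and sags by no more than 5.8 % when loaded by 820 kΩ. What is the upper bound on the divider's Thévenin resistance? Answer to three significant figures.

R_th ≤ 50.5 kΩ

Loading drop = R_th/(R_th + R_L) ≤ 0.0580, so R_th ≤ R_L · ε/(1−ε) = 820 kΩ × 0.0580/0.9420 = 50.5 kΩ.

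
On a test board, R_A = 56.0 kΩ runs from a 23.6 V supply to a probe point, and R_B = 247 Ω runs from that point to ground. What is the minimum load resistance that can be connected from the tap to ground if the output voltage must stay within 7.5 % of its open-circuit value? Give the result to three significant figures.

Output resistance R_th = R_A‖R_B = (56000 × 247)/56250 = 245.9 Ω.
The fractional drop is R_th/(R_th + R_L); requiring this ≤ 0.0750 gives R_L ≥ R_th(1/0.0750 − 1) = 245.9 × 12.33 = 3.03 kΩ.

R_L(min) ≈ 3.03 kΩ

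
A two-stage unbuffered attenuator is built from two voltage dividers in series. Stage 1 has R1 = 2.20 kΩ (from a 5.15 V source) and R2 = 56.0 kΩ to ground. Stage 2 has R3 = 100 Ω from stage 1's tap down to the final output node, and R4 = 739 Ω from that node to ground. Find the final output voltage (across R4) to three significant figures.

V_out ≈ 1.24 V

Stage 2 presents R3+R4 = 839.0 Ω as a load on stage 1's tap.
Stage 1's lower leg becomes R2‖(R3+R4) = 826.6 Ω, so V_mid = 5.15 × 826.6/3027 = 1.407 V.
Stage 2 is itself unloaded: V_out = V_mid × R4/(R3+R4) = 1.407 × 739/839.0 = 1.24 V.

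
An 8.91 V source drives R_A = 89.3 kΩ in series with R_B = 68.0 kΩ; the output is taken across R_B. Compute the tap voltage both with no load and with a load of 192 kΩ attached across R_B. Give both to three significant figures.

Open-circuit: V = 8.91 × 68.0/(89.3 + 68.0) = 3.85 V.
With the load, R_B becomes R_B‖R_L = 50.22 kΩ, so V = 8.91 × 50.22/139.5 = 3.21 V.

Unloaded: 3.85 V; loaded: 3.21 V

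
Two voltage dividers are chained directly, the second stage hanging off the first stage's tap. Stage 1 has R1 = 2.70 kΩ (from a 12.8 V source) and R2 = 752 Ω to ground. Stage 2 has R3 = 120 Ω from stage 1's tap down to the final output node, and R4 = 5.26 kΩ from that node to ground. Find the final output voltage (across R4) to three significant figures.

Stage 2 presents R3+R4 = 5380 Ω as a load on stage 1's tap.
Stage 1's lower leg becomes R2‖(R3+R4) = 659.8 Ω, so V_mid = 12.8 × 659.8/3360 = 2.514 V.
Stage 2 is itself unloaded: V_out = V_mid × R4/(R3+R4) = 2.514 × 5260/5380 = 2.46 V.

V_out ≈ 2.46 V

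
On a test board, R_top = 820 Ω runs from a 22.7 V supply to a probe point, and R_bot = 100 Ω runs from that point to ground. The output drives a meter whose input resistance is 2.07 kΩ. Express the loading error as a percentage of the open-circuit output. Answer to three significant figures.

4.13 %

The divider's output (Thévenin) resistance is R_top‖R_bot = 89.13 Ω.
Fractional drop under load = R_th/(R_th + R_L) = 89.13 / (89.13 + 2070) = 0.04128.
So the output falls by 4.13 %.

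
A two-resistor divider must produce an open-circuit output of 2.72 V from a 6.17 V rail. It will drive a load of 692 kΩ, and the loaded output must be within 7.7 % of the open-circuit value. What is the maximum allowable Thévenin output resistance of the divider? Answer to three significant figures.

R_th ≤ 57.7 kΩ

Loading drop = R_th/(R_th + R_L) ≤ 0.0770, so R_th ≤ R_L · ε/(1−ε) = 692 kΩ × 0.0770/0.9230 = 57.7 kΩ.
(Any R1, R2 with R2/(R1+R2) = 0.441 and R1‖R2 ≤ 57.7 kΩ will meet the spec.)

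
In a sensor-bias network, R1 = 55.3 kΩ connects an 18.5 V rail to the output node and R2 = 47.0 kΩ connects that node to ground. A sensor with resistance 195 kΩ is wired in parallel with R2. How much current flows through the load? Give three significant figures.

I_L ≈ 0.0386 mA

R2‖R_L = 37.87 kΩ; V_out = 18.5 × 37.87/93.17 = 7.520 V.
I_L = V_out / R_L = 7.520 / 195 kΩ = 0.0386 mA.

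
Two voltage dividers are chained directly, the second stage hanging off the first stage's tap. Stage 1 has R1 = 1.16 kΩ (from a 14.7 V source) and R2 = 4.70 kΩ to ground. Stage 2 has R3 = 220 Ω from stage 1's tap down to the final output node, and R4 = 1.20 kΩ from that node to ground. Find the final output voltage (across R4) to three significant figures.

V_out ≈ 6.02 V

Stage 2 presents R3+R4 = 1420 Ω as a load on stage 1's tap.
Stage 1's lower leg becomes R2‖(R3+R4) = 1091 Ω, so V_mid = 14.7 × 1091/2251 = 7.123 V.
Stage 2 is itself unloaded: V_out = V_mid × R4/(R3+R4) = 7.123 × 1200/1420 = 6.02 V.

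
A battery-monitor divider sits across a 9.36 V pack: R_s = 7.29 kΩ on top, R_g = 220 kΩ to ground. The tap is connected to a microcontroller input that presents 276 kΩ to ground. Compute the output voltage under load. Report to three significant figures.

The load sits in parallel with R_g: R_g‖R_L = (220 × 276) / (220 + 276) = 122.4 kΩ.
V_out = 9.36 × 122.4 / (7.29 + 122.4) = 9.36 × 122.4/129.7 = 8.83 V.

V_out ≈ 8.83 V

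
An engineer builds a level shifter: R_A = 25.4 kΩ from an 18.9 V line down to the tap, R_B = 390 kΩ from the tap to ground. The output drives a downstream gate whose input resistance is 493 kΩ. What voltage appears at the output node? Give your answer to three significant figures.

V_out ≈ 16.9 V

The load sits in parallel with R_B: R_B‖R_L = (390 × 493) / (390 + 493) = 217.7 kΩ.
V_out = 18.9 × 217.7 / (25.4 + 217.7) = 18.9 × 217.7/243.1 = 16.9 V.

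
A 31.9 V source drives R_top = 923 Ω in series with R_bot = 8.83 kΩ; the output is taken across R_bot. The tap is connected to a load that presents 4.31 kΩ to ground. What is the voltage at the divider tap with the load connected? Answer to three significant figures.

V_out ≈ 24.2 V

The load sits in parallel with R_bot: R_bot‖R_L = (8830 × 4310) / (8830 + 4310) = 2896 Ω.
V_out = 31.9 × 2896 / (923 + 2896) = 31.9 × 2896/3819 = 24.2 V.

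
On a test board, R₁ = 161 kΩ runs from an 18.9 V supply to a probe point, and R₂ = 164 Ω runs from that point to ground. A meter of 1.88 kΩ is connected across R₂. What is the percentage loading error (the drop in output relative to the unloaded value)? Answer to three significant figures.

8.02 %

Unloaded V = 18.9 × 164/161200 = 0.019233 V.
Loaded: R₂‖R_L = 150.8 Ω, giving V = 18.9 × 150.8/161200 = 0.017691 V.
Drop = (0.019233 − 0.017691) / 0.019233 = 8.02 %.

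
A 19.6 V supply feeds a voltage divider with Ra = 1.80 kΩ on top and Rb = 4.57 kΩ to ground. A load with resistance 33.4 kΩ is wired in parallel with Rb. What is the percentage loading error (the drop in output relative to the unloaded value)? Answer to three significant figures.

3.72 %

The divider's output (Thévenin) resistance is Ra‖Rb = 1.291 kΩ.
Fractional drop under load = R_th/(R_th + R_L) = 1.291 / (1.291 + 33.4) = 0.03722.
So the output falls by 3.72 %.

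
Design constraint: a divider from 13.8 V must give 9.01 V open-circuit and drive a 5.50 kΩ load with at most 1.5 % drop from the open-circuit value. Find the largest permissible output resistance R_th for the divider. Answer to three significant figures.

Loading drop = R_th/(R_th + R_L) ≤ 0.0150, so R_th ≤ R_L · ε/(1−ε) = 5.50 kΩ × 0.0150/0.9850 = 83.8 Ω.

R_th ≤ 83.8 Ω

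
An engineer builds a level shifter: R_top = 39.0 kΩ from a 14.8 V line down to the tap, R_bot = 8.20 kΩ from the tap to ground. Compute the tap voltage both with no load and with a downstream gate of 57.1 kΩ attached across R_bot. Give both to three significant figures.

Unloaded: 2.57 V; loaded: 2.30 V

Open-circuit: V = 14.8 × 8.20/(39.0 + 8.20) = 2.57 V.
With the load, R_bot becomes R_bot‖R_L = 7.170 kΩ, so V = 14.8 × 7.170/46.17 = 2.30 V.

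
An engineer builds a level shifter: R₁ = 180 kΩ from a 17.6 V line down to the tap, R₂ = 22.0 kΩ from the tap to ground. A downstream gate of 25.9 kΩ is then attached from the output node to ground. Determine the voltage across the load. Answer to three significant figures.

The load sits in parallel with R₂: R₂‖R_L = (22.0 × 25.9) / (22.0 + 25.9) = 11.90 kΩ.
V_out = 17.6 × 11.90 / (180 + 11.90) = 17.6 × 11.90/191.9 = 1.09 V.
(Unloaded it would have been 1.92 V.)

V_out ≈ 1.09 V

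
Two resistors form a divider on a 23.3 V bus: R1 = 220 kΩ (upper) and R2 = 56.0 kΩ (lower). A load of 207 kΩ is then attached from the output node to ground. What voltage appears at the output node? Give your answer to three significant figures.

V_out ≈ 3.89 V

The load sits in parallel with R2: R2‖R_L = (56.0 × 207) / (56.0 + 207) = 44.08 kΩ.
V_out = 23.3 × 44.08 / (220 + 44.08) = 23.3 × 44.08/264.1 = 3.89 V.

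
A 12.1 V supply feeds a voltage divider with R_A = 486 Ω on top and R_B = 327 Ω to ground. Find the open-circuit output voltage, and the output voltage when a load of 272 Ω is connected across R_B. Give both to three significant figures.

Open-circuit: V = 12.1 × 327/(486 + 327) = 4.87 V.
With the load, R_B becomes R_B‖R_L = 148.5 Ω, so V = 12.1 × 148.5/634.5 = 2.83 V.

Unloaded: 4.87 V; loaded: 2.83 V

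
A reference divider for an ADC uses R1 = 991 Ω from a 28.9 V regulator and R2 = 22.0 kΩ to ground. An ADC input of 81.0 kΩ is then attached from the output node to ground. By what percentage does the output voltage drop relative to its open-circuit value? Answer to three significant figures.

The divider's output (Thévenin) resistance is R1‖R2 = 948.3 Ω.
Fractional drop under load = R_th/(R_th + R_L) = 948.3 / (948.3 + 81000) = 0.01157.
So the output falls by 1.16 %.

1.16 %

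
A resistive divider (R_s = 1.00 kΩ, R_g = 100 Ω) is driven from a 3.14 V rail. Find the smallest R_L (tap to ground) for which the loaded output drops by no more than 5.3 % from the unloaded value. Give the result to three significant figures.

R_L(min) ≈ 1.62 kΩ

Output resistance R_th = R_s‖R_g = (1000 × 100)/1100 = 90.91 Ω.
The fractional drop is R_th/(R_th + R_L); requiring this ≤ 0.0530 gives R_L ≥ R_th(1/0.0530 − 1) = 90.91 × 17.87 = 1.62 kΩ.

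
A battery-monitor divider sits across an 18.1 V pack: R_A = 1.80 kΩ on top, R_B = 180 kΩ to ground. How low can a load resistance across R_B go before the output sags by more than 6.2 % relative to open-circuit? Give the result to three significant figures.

Output resistance R_th = R_A‖R_B = (1.80 × 180)/181.8 = 1.782 kΩ.
The fractional drop is R_th/(R_th + R_L); requiring this ≤ 0.0620 gives R_L ≥ R_th(1/0.0620 − 1) = 1.782 × 15.13 = 27.0 kΩ.

R_L(min) ≈ 27.0 kΩ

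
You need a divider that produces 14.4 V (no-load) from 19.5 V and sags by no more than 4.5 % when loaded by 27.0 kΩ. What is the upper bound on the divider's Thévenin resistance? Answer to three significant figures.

Loading drop = R_th/(R_th + R_L) ≤ 0.0450, so R_th ≤ R_L · ε/(1−ε) = 27.0 kΩ × 0.0450/0.9550 = 1.27 kΩ.

R_th ≤ 1.27 kΩ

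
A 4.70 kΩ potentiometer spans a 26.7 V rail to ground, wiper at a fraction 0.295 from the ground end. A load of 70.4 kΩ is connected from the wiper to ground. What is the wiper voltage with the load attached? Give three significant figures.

V ≈ 7.77 V

The wiper splits the pot into (1−α)R = 3.314 kΩ above and αR = 1.387 kΩ below.
Lower section ‖ load = 1.360 kΩ.
V_wiper = 26.7 × 1.360/(3.314 + 1.360) = 7.77 V.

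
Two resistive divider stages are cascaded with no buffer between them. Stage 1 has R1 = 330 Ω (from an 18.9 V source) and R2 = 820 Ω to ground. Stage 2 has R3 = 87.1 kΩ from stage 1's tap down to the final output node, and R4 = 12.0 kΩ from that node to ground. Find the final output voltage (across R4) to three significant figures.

V_out ≈ 1.63 V

Stage 2 presents R3+R4 = 99100 Ω as a load on stage 1's tap.
Stage 1's lower leg becomes R2‖(R3+R4) = 813.3 Ω, so V_mid = 18.9 × 813.3/1143 = 13.44 V.
Stage 2 is itself unloaded: V_out = V_mid × R4/(R3+R4) = 13.44 × 12000/99100 = 1.63 V.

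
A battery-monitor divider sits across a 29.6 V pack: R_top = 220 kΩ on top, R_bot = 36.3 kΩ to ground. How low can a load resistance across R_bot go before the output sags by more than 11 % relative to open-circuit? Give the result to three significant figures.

R_L(min) ≈ 252 kΩ

Output resistance R_th = R_top‖R_bot = (220 × 36.3)/256.3 = 31.16 kΩ.
The fractional drop is R_th/(R_th + R_L); requiring this ≤ 0.110 gives R_L ≥ R_th(1/0.110 − 1) = 31.16 × 8.091 = 252 kΩ.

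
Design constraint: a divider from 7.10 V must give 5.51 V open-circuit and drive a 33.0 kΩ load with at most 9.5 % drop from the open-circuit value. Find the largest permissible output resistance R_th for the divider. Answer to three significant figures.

Loading drop = R_th/(R_th + R_L) ≤ 0.0950, so R_th ≤ R_L · ε/(1−ε) = 33.0 kΩ × 0.0950/0.9050 = 3.46 kΩ.

R_th ≤ 3.46 kΩ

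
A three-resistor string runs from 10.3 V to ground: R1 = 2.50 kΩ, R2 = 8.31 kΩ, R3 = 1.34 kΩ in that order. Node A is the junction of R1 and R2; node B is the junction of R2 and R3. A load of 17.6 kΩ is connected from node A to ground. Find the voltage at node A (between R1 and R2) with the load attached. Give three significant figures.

Below node A the series string R2+R3 = 9.650 kΩ sits in parallel with the 17.6 kΩ load: 6.233 kΩ.
V_A = 10.3 × 6.233/(2.50 + 6.233) = 7.35 V.

V ≈ 7.35 V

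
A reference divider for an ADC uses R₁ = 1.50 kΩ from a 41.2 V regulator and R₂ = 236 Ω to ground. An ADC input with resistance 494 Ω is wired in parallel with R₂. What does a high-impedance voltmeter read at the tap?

V_out ≈ 3.96 V

The load sits in parallel with R₂: R₂‖R_L = (236 × 494) / (236 + 494) = 159.7 Ω.
V_out = 41.2 × 159.7 / (1500 + 159.7) = 41.2 × 159.7/1660 = 3.96 V.
(Unloaded it would have been 5.60 V.)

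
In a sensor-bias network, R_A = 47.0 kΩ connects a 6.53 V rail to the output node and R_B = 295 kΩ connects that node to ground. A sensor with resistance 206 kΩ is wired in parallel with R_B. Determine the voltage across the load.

V_out ≈ 4.71 V

The load sits in parallel with R_B: R_B‖R_L = (295 × 206) / (295 + 206) = 121.3 kΩ.
V_out = 6.53 × 121.3 / (47.0 + 121.3) = 6.53 × 121.3/168.3 = 4.71 V.
(Unloaded it would have been 5.63 V.)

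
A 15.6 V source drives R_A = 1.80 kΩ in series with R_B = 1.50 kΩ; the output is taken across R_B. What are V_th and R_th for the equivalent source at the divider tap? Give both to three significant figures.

V_th is the open-circuit tap voltage: 15.6 × 1.50/(1.80 + 1.50) = 7.09 V.
With the supply zeroed, R_A and R_B appear in parallel from the tap: R_th = R_A‖R_B = (1.80 × 1.50)/3.300 = 818 Ω.

V_th = 7.09 V, R_th = 818 Ω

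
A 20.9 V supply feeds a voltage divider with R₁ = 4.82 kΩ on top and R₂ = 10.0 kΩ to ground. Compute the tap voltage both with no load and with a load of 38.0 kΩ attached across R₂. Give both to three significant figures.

Unloaded: 14.1 V; loaded: 13.0 V

Open-circuit: V = 20.9 × 10.0/(4.82 + 10.0) = 14.1 V.
With the load, R₂ becomes R₂‖R_L = 7.917 kΩ, so V = 20.9 × 7.917/12.74 = 13.0 V.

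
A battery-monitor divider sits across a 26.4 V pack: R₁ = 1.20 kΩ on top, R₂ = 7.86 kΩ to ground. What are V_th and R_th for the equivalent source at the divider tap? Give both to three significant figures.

V_th = 22.9 V, R_th = 1.04 kΩ

V_th is the open-circuit tap voltage: 26.4 × 7.86/(1.20 + 7.86) = 22.9 V.
With the supply zeroed, R₁ and R₂ appear in parallel from the tap: R_th = R₁‖R₂ = (1.20 × 7.86)/9.060 = 1.04 kΩ.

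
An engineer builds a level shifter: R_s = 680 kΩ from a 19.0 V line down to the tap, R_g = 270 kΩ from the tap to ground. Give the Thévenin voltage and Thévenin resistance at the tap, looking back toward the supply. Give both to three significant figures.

V_th = 5.40 V, R_th = 193 kΩ

V_th is the open-circuit tap voltage: 19.0 × 270/(680 + 270) = 5.40 V.
With the supply zeroed, R_s and R_g appear in parallel from the tap: R_th = R_s‖R_g = (680 × 270)/950.0 = 193 kΩ.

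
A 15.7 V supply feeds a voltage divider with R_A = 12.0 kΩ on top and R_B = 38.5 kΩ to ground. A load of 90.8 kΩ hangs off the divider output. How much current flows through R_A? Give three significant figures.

R_B‖R_L = 27.04 kΩ, so the source sees R_A + R_B‖R_L = 39.04 kΩ.
I = 15.7 V / 39.04 kΩ = 0.402 mA.

I ≈ 0.402 mA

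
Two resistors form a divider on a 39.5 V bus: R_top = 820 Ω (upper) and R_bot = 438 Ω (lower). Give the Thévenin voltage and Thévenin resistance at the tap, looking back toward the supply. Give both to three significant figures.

V_th is the open-circuit tap voltage: 39.5 × 438/(820 + 438) = 13.8 V.
With the supply zeroed, R_top and R_bot appear in parallel from the tap: R_th = R_top‖R_bot = (820 × 438)/1258 = 286 Ω.

V_th = 13.8 V, R_th = 286 Ω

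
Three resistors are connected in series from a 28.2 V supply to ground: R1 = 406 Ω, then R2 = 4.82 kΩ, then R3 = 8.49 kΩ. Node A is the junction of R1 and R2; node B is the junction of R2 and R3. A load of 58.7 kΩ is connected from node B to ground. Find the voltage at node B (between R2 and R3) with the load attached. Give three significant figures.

At node B, R3 is in parallel with the load: R3‖R_L = 7417 Ω.
Below node A the resistance is R2 + (R3‖R_L) = 12240 Ω, so V_A = 28.2 × 12240/12640 = 27.29 V.
Then V_B = V_A × (R3‖R_L)/(R2 + R3‖R_L) = 27.29 × 7417/12240 = 16.5 V.

V ≈ 16.5 V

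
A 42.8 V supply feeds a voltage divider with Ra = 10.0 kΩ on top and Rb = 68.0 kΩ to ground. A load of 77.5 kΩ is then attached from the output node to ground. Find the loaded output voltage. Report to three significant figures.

The load sits in parallel with Rb: Rb‖R_L = (68.0 × 77.5) / (68.0 + 77.5) = 36.22 kΩ.
V_out = 42.8 × 36.22 / (10.0 + 36.22) = 42.8 × 36.22/46.22 = 33.5 V.

V_out ≈ 33.5 V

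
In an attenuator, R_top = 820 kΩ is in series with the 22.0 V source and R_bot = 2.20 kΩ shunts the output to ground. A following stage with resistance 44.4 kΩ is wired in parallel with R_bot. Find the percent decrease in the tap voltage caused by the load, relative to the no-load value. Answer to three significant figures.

4.71 %

The divider's output (Thévenin) resistance is R_top‖R_bot = 2.194 kΩ.
Fractional drop under load = R_th/(R_th + R_L) = 2.194 / (2.194 + 44.4) = 0.04709.
So the output falls by 4.71 %.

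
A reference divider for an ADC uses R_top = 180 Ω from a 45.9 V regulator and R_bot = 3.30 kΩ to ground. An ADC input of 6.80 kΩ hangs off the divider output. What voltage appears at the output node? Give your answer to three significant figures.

V_out ≈ 42.5 V

The load sits in parallel with R_bot: R_bot‖R_L = (3300 × 6800) / (3300 + 6800) = 2222 Ω.
V_out = 45.9 × 2222 / (180 + 2222) = 45.9 × 2222/2402 = 42.5 V.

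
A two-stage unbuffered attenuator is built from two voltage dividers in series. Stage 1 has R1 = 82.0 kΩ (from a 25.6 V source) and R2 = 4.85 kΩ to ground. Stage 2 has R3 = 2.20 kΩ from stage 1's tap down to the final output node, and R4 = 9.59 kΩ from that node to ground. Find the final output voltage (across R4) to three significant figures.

Stage 2 presents R3+R4 = 11.79 kΩ as a load on stage 1's tap.
Stage 1's lower leg becomes R2‖(R3+R4) = 3.436 kΩ, so V_mid = 25.6 × 3.436/85.44 = 1.030 V.
Stage 2 is itself unloaded: V_out = V_mid × R4/(R3+R4) = 1.030 × 9.59/11.79 = 0.838 V.

V_out ≈ 0.838 V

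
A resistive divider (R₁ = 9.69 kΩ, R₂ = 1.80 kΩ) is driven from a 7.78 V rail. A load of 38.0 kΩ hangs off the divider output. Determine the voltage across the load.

The load sits in parallel with R₂: R₂‖R_L = (1.80 × 38.0) / (1.80 + 38.0) = 1.719 kΩ.
V_out = 7.78 × 1.719 / (9.69 + 1.719) = 7.78 × 1.719/11.41 = 1.17 V.

V_out ≈ 1.17 V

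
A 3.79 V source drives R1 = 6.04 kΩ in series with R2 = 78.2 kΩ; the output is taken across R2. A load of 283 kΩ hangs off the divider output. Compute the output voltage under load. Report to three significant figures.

The load sits in parallel with R2: R2‖R_L = (78.2 × 283) / (78.2 + 283) = 61.27 kΩ.
V_out = 3.79 × 61.27 / (6.04 + 61.27) = 3.79 × 61.27/67.31 = 3.45 V.
(Unloaded it would have been 3.52 V.)

V_out ≈ 3.45 V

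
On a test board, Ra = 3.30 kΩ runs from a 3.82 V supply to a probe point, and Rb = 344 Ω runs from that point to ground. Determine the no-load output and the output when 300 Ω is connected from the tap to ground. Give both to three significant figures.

Open-circuit: V = 3.82 × 344/(3300 + 344) = 0.361 V.
With the load, Rb becomes Rb‖R_L = 160.2 Ω, so V = 3.82 × 160.2/3460 = 0.177 V.

Unloaded: 0.361 V; loaded: 0.177 V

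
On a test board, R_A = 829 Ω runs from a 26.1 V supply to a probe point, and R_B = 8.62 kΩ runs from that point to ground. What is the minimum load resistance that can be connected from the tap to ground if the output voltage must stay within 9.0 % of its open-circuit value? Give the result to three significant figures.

Output resistance R_th = R_A‖R_B = (829 × 8620)/9449 = 756.3 Ω.
The fractional drop is R_th/(R_th + R_L); requiring this ≤ 0.0900 gives R_L ≥ R_th(1/0.0900 − 1) = 756.3 × 10.11 = 7.65 kΩ.

R_L(min) ≈ 7.65 kΩ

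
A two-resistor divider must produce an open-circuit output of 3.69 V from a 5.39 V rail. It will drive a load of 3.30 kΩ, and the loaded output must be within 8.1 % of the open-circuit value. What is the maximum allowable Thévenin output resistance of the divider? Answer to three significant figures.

Loading drop = R_th/(R_th + R_L) ≤ 0.0810, so R_th ≤ R_L · ε/(1−ε) = 3.30 kΩ × 0.0810/0.9190 = 291 Ω.

R_th ≤ 291 Ω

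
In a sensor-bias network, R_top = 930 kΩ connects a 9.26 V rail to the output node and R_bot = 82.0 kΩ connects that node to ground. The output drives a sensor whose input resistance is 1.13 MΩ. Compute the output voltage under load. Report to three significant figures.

The load sits in parallel with R_bot: R_bot‖R_L = (82.0 × 1130) / (82.0 + 1130) = 76.45 kΩ.
V_out = 9.26 × 76.45 / (930 + 76.45) = 9.26 × 76.45/1006 = 0.703 V.
(Unloaded it would have been 0.750 V.)

V_out ≈ 0.703 V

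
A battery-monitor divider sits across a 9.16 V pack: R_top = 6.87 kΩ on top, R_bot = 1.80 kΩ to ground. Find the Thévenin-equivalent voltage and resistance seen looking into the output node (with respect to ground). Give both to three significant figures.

V_th = 1.90 V, R_th = 1.43 kΩ

V_th is the open-circuit tap voltage: 9.16 × 1.80/(6.87 + 1.80) = 1.90 V.
With the supply zeroed, R_top and R_bot appear in parallel from the tap: R_th = R_top‖R_bot = (6.87 × 1.80)/8.670 = 1.43 kΩ.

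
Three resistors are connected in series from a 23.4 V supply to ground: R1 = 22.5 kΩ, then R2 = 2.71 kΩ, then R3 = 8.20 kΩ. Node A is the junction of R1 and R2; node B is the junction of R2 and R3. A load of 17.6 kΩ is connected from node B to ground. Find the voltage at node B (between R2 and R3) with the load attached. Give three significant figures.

V ≈ 4.25 V

At node B, R3 is in parallel with the load: R3‖R_L = 5.594 kΩ.
Below node A the resistance is R2 + (R3‖R_L) = 8.304 kΩ, so V_A = 23.4 × 8.304/30.80 = 6.308 V.
Then V_B = V_A × (R3‖R_L)/(R2 + R3‖R_L) = 6.308 × 5.594/8.304 = 4.25 V.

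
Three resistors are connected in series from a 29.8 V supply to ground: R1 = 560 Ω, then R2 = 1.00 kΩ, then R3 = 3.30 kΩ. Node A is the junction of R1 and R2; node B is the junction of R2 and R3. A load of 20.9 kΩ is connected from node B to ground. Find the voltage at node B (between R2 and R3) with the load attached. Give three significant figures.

V ≈ 19.3 V

At node B, R3 is in parallel with the load: R3‖R_L = 2850 Ω.
Below node A the resistance is R2 + (R3‖R_L) = 3850 Ω, so V_A = 29.8 × 3850/4410 = 26.02 V.
Then V_B = V_A × (R3‖R_L)/(R2 + R3‖R_L) = 26.02 × 2850/3850 = 19.3 V.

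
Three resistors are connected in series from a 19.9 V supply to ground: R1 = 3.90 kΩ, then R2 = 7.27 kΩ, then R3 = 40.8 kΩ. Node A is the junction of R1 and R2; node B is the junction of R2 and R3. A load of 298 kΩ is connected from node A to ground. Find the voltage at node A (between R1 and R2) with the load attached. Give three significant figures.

Below node A the series string R2+R3 = 48.07 kΩ sits in parallel with the 298 kΩ load: 41.39 kΩ.
V_A = 19.9 × 41.39/(3.90 + 41.39) = 18.2 V.

V ≈ 18.2 V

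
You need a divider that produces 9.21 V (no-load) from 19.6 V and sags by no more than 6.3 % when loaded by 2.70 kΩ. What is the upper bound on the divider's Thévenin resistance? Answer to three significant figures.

Loading drop = R_th/(R_th + R_L) ≤ 0.0630, so R_th ≤ R_L · ε/(1−ε) = 2.70 kΩ × 0.0630/0.9370 = 182 Ω.
(Any R1, R2 with R2/(R1+R2) = 0.470 and R1‖R2 ≤ 182 Ω will meet the spec.)

R_th ≤ 182 Ω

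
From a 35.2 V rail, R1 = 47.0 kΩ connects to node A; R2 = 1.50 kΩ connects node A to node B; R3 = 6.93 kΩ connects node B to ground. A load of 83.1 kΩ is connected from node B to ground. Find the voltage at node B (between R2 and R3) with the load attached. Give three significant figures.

V ≈ 4.10 V

At node B, R3 is in parallel with the load: R3‖R_L = 6.397 kΩ.
Below node A the resistance is R2 + (R3‖R_L) = 7.897 kΩ, so V_A = 35.2 × 7.897/54.90 = 5.063 V.
Then V_B = V_A × (R3‖R_L)/(R2 + R3‖R_L) = 5.063 × 6.397/7.897 = 4.10 V.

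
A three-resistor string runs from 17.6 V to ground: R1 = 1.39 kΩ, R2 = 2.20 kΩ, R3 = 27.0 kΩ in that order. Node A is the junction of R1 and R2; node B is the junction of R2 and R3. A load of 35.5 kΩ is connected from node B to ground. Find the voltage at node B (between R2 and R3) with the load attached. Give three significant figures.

V ≈ 14.3 V

At node B, R3 is in parallel with the load: R3‖R_L = 15.34 kΩ.
Below node A the resistance is R2 + (R3‖R_L) = 17.54 kΩ, so V_A = 17.6 × 17.54/18.93 = 16.31 V.
Then V_B = V_A × (R3‖R_L)/(R2 + R3‖R_L) = 16.31 × 15.34/17.54 = 14.3 V.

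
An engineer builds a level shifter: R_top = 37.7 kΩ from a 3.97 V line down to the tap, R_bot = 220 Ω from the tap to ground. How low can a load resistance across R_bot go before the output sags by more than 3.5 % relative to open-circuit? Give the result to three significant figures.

Output resistance R_th = R_top‖R_bot = (37700 × 220)/37920 = 218.7 Ω.
The fractional drop is R_th/(R_th + R_L); requiring this ≤ 0.0350 gives R_L ≥ R_th(1/0.0350 − 1) = 218.7 × 27.57 = 6.03 kΩ.

R_L(min) ≈ 6.03 kΩ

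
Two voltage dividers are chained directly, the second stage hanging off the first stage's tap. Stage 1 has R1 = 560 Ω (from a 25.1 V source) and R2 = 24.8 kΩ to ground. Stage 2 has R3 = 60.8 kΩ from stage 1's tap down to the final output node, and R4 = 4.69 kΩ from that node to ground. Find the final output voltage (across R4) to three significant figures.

V_out ≈ 1.74 V

Stage 2 presents R3+R4 = 65490 Ω as a load on stage 1's tap.
Stage 1's lower leg becomes R2‖(R3+R4) = 17990 Ω, so V_mid = 25.1 × 17990/18550 = 24.34 V.
Stage 2 is itself unloaded: V_out = V_mid × R4/(R3+R4) = 24.34 × 4690/65490 = 1.74 V.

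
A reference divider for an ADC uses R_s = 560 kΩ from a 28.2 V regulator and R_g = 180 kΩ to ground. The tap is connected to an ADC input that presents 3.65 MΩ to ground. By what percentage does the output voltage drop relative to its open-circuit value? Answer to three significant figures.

3.60 %

The divider's output (Thévenin) resistance is R_s‖R_g = 136.2 kΩ.
Fractional drop under load = R_th/(R_th + R_L) = 136.2 / (136.2 + 3650) = 0.03598.
So the output falls by 3.60 %.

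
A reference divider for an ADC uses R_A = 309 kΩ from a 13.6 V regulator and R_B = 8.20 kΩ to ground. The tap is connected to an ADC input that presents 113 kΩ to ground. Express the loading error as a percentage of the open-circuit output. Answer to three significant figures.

6.60 %

The divider's output (Thévenin) resistance is R_A‖R_B = 7.988 kΩ.
Fractional drop under load = R_th/(R_th + R_L) = 7.988 / (7.988 + 113) = 0.06602.
So the output falls by 6.60 %.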